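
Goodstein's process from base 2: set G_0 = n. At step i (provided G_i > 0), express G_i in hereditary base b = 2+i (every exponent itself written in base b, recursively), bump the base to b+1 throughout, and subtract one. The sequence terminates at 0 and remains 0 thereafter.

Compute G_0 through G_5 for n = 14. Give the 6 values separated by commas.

14, 110, 1281, 18750, 326591, 5862840

14 —HB2→ 2^(2 + 1) + 2^2 + 2 —bump→ 3^(3 + 1) + 3^3 + 3 = 111 —(−1)→ 110
110 —HB3→ 3^(3 + 1) + 3^3 + 2 —bump→ 4^(4 + 1) + 4^4 + 2 = 1282 —(−1)→ 1281
1281 —HB4→ 4^(4 + 1) + 4^4 + 1 —bump→ 5^(5 + 1) + 5^5 + 1 = 18751 —(−1)→ 18750
18750 —HB5→ 5^(5 + 1) + 5^5 —bump→ 6^(6 + 1) + 6^6 = 326592 —(−1)→ 326591
326591 —HB6→ 6^(6 + 1) + 5·6^5 + 5·6^4 + 5·6^3 + 5·6^2 + 5·6 + 5 —bump→ 7^(7 + 1) + 5·7^5 + 5·7^4 + 5·7^3 + 5·7^2 + 5·7 + 5 = 5862841 —(−1)→ 5862840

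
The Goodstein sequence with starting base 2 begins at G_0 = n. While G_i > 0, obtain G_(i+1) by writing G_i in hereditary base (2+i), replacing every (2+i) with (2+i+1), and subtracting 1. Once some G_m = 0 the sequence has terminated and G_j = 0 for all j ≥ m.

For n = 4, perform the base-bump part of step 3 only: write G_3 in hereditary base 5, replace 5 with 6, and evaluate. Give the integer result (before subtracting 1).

84

G_0 = 4. HB_2(4) = 2^2. Bump = 27. G_1 = 26.
G_1 = 26. HB_3(26) = 2·3^2 + 2·3 + 2. Bump = 42. G_2 = 41.
G_2 = 41. HB_4(41) = 2·4^2 + 2·4 + 1. Bump = 61. G_3 = 60.
G_3 = 60. HB_5(60) = 2·5^2 + 2·5. Bump = 84. G_4 = 83.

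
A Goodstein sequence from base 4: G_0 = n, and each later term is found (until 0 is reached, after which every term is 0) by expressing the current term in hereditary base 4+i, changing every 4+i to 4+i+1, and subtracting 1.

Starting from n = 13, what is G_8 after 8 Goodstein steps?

(0) 13|_4 = 3·4 + 1 ↦ 3·5 + 1|_5 = 16 ⇒ 15
(1) 15|_5 = 3·5 ↦ 3·6|_6 = 18 ⇒ 17
(2) 17|_6 = 2·6 + 5 ↦ 2·7 + 5|_7 = 19 ⇒ 18
(3) 18|_7 = 2·7 + 4 ↦ 2·8 + 4|_8 = 20 ⇒ 19
(4) 19|_8 = 2·8 + 3 ↦ 2·9 + 3|_9 = 21 ⇒ 20
(5) 20|_9 = 2·9 + 2 ↦ 2·10 + 2|_10 = 22 ⇒ 21
(6) 21|_10 = 2·10 + 1 ↦ 2·11 + 1|_11 = 23 ⇒ 22
(7) 22|_11 = 2·11 ↦ 2·12|_12 = 24 ⇒ 23

23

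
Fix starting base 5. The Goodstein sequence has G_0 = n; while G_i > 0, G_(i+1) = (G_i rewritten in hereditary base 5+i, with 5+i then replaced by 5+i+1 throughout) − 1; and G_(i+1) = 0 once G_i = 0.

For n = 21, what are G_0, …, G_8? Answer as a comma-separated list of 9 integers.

21, 24, 27, 29, 31, 33, 35, 37, 39

21 —HB5→ 4·5 + 1 —bump→ 4·6 + 1 = 25 —(−1)→ 24
24 —HB6→ 4·6 —bump→ 4·7 = 28 —(−1)→ 27
27 —HB7→ 3·7 + 6 —bump→ 3·8 + 6 = 30 —(−1)→ 29
29 —HB8→ 3·8 + 5 —bump→ 3·9 + 5 = 32 —(−1)→ 31
31 —HB9→ 3·9 + 4 —bump→ 3·10 + 4 = 34 —(−1)→ 33
33 —HB10→ 3·10 + 3 —bump→ 3·11 + 3 = 36 —(−1)→ 35
35 —HB11→ 3·11 + 2 —bump→ 3·12 + 2 = 38 —(−1)→ 37
37 —HB12→ 3·12 + 1 —bump→ 3·13 + 1 = 40 —(−1)→ 39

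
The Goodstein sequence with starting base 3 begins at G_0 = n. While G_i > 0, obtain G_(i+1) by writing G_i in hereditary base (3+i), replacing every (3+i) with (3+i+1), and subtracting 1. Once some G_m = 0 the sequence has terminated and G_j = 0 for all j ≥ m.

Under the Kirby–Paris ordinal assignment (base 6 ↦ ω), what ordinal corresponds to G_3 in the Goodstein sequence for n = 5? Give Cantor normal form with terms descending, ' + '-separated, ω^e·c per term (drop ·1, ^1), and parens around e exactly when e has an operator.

5

base 3: 5 = 3 + 2; at 4: 4 + 2 = 6; next = 5
base 4: 5 = 4 + 1; at 5: 5 + 1 = 6; next = 5
base 5: 5 = 5; at 6: 6 = 6; next = 5
base 6: 5 = 5; at 7: 5 = 5; next = 4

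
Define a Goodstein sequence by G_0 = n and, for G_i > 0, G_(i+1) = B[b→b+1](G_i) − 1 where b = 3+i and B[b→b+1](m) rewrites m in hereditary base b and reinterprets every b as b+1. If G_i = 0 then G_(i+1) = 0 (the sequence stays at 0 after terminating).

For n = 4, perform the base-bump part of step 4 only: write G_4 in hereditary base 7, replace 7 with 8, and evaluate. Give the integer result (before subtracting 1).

2

[0] 4 ≡ 3 + 1 (base 3). Lift 4: 5. −1: 4.
[1] 4 ≡ 4 (base 4). Lift 5: 5. −1: 4.
[2] 4 ≡ 4 (base 5). Lift 6: 4. −1: 3.
[3] 3 ≡ 3 (base 6). Lift 7: 3. −1: 2.
[4] 2 ≡ 2 (base 7). Lift 8: 2. −1: 1.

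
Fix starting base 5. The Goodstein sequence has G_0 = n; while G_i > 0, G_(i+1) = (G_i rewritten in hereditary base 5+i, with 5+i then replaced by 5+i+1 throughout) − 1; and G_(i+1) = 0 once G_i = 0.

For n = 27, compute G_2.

[0] 27 ≡ 5^2 + 2 (base 5). Lift 6: 38. −1: 37.
[1] 37 ≡ 6^2 + 1 (base 6). Lift 7: 50. −1: 49.

49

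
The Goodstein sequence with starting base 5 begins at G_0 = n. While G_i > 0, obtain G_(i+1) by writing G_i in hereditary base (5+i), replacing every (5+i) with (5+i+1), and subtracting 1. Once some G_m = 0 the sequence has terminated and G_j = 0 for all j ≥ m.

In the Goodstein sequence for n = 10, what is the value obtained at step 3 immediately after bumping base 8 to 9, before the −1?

step 0: 10 = 2·5; sub 6 for 5: 2·6; = 12; G_1 = 12−1 = 11
step 1: 11 = 6 + 5; sub 7 for 6: 7 + 5; = 12; G_2 = 12−1 = 11
step 2: 11 = 7 + 4; sub 8 for 7: 8 + 4; = 12; G_3 = 12−1 = 11
step 3: 11 = 8 + 3; sub 9 for 8: 9 + 3; = 12; G_4 = 12−1 = 11

12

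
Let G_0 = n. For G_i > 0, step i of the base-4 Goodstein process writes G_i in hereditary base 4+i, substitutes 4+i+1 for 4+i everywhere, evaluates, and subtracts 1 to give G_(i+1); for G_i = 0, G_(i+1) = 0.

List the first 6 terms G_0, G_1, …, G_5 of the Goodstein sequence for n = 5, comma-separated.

5, 5, 5, 4, 3, 2

G_0=5  [base 4] 4 + 1  →[4↦5]→  5 + 1 = 6  −1 ⇒ G_1=5
G_1=5  [base 5] 5  →[5↦6]→  6 = 6  −1 ⇒ G_2=5
G_2=5  [base 6] 5  →[6↦7]→  5 = 5  −1 ⇒ G_3=4
G_3=4  [base 7] 4  →[7↦8]→  4 = 4  −1 ⇒ G_4=3
G_4=3  [base 8] 3  →[8↦9]→  3 = 3  −1 ⇒ G_5=2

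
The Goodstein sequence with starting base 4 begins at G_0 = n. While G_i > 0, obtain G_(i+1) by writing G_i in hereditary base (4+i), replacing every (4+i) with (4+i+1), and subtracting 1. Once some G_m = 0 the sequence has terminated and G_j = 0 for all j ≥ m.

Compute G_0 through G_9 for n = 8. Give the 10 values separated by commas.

8, 9, 9, 9, 9, 9, 9, 8, 7, 6

(0) 8|_4 = 2·4 ↦ 2·5|_5 = 10 ⇒ 9
(1) 9|_5 = 5 + 4 ↦ 6 + 4|_6 = 10 ⇒ 9
(2) 9|_6 = 6 + 3 ↦ 7 + 3|_7 = 10 ⇒ 9
(3) 9|_7 = 7 + 2 ↦ 8 + 2|_8 = 10 ⇒ 9
(4) 9|_8 = 8 + 1 ↦ 9 + 1|_9 = 10 ⇒ 9
(5) 9|_9 = 9 ↦ 10|_10 = 10 ⇒ 9
(6) 9|_10 = 9 ↦ 9|_11 = 9 ⇒ 8
(7) 8|_11 = 8 ↦ 8|_12 = 8 ⇒ 7
(8) 7|_12 = 7 ↦ 7|_13 = 7 ⇒ 6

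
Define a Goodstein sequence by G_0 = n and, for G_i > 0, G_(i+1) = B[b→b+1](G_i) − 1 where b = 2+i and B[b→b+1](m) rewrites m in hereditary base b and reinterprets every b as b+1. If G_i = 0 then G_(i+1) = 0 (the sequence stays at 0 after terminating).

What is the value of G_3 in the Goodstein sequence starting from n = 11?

base 2: 11 = 2^(2 + 1) + 2 + 1; at 3: 3^(3 + 1) + 3 + 1 = 85; next = 84
base 3: 84 = 3^(3 + 1) + 3; at 4: 4^(4 + 1) + 4 = 1028; next = 1027
base 4: 1027 = 4^(4 + 1) + 3; at 5: 5^(5 + 1) + 3 = 15628; next = 15627
base 5: 15627 = 5^(5 + 1) + 2; at 6: 6^(6 + 1) + 2 = 279938; next = 279937

15627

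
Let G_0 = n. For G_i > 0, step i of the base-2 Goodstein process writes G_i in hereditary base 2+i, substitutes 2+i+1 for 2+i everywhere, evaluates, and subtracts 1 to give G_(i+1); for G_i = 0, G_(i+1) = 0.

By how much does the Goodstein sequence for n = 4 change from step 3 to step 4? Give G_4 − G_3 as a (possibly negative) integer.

23

base 2: 4 = 2^2; at 3: 3^3 = 27; next = 26
base 3: 26 = 2·3^2 + 2·3 + 2; at 4: 2·4^2 + 2·4 + 2 = 42; next = 41
base 4: 41 = 2·4^2 + 2·4 + 1; at 5: 2·5^2 + 2·5 + 1 = 61; next = 60
base 5: 60 = 2·5^2 + 2·5; at 6: 2·6^2 + 2·6 = 84; next = 83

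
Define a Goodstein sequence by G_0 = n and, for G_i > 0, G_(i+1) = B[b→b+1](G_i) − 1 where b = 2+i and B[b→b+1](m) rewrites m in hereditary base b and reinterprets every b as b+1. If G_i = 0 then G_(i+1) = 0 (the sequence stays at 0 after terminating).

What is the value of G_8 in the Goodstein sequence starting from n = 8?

base 2: 8 = 2^(2 + 1); at 3: 3^(3 + 1) = 81; next = 80
base 3: 80 = 2·3^3 + 2·3^2 + 2·3 + 2; at 4: 2·4^4 + 2·4^2 + 2·4 + 2 = 554; next = 553
base 4: 553 = 2·4^4 + 2·4^2 + 2·4 + 1; at 5: 2·5^5 + 2·5^2 + 2·5 + 1 = 6311; next = 6310
base 5: 6310 = 2·5^5 + 2·5^2 + 2·5; at 6: 2·6^6 + 2·6^2 + 2·6 = 93396; next = 93395
base 6: 93395 = 2·6^6 + 2·6^2 + 6 + 5; at 7: 2·7^7 + 2·7^2 + 7 + 5 = 1647196; next = 1647195
base 7: 1647195 = 2·7^7 + 2·7^2 + 7 + 4; at 8: 2·8^8 + 2·8^2 + 8 + 4 = 33554572; next = 33554571
base 8: 33554571 = 2·8^8 + 2·8^2 + 8 + 3; at 9: 2·9^9 + 2·9^2 + 9 + 3 = 774841152; next = 774841151
base 9: 774841151 = 2·9^9 + 2·9^2 + 9 + 2; at 10: 2·10^10 + 2·10^2 + 10 + 2 = 20000000212; next = 20000000211
base 10: 20000000211 = 2·10^10 + 2·10^2 + 10 + 1; at 11: 2·11^11 + 2·11^2 + 11 + 1 = 570623341476; next = 570623341475

20000000211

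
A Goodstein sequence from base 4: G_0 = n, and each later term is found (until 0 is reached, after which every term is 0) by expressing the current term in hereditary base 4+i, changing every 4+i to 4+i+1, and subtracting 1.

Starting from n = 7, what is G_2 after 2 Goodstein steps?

G_0=7  [base 4] 4 + 3  →[4↦5]→  5 + 3 = 8  −1 ⇒ G_1=7
G_1=7  [base 5] 5 + 2  →[5↦6]→  6 + 2 = 8  −1 ⇒ G_2=7
G_2=7  [base 6] 6 + 1  →[6↦7]→  7 + 1 = 8  −1 ⇒ G_3=7

7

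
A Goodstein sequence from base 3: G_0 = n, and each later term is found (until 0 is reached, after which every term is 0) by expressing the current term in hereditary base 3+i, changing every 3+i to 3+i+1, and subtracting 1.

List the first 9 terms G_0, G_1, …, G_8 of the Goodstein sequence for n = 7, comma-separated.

[0] 7 ≡ 2·3 + 1 (base 3). Lift 4: 9. −1: 8.
[1] 8 ≡ 2·4 (base 4). Lift 5: 10. −1: 9.
[2] 9 ≡ 5 + 4 (base 5). Lift 6: 10. −1: 9.
[3] 9 ≡ 6 + 3 (base 6). Lift 7: 10. −1: 9.
[4] 9 ≡ 7 + 2 (base 7). Lift 8: 10. −1: 9.
[5] 9 ≡ 8 + 1 (base 8). Lift 9: 10. −1: 9.
[6] 9 ≡ 9 (base 9). Lift 10: 10. −1: 9.
[7] 9 ≡ 9 (base 10). Lift 11: 9. −1: 8.

7, 8, 9, 9, 9, 9, 9, 9, 8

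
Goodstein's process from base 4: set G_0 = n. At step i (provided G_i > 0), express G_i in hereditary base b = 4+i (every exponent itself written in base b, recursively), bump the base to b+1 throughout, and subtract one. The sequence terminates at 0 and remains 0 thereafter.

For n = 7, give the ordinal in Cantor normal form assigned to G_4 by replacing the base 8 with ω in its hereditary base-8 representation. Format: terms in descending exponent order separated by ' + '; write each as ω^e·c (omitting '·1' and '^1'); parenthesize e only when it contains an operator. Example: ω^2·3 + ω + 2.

step 0: 7 = 4 + 3; sub 5 for 4: 5 + 3; = 8; G_1 = 8−1 = 7
step 1: 7 = 5 + 2; sub 6 for 5: 6 + 2; = 8; G_2 = 8−1 = 7
step 2: 7 = 6 + 1; sub 7 for 6: 7 + 1; = 8; G_3 = 8−1 = 7
step 3: 7 = 7; sub 8 for 7: 8; = 8; G_4 = 8−1 = 7
step 4: 7 = 7; sub 9 for 8: 7; = 7; G_5 = 7−1 = 6

7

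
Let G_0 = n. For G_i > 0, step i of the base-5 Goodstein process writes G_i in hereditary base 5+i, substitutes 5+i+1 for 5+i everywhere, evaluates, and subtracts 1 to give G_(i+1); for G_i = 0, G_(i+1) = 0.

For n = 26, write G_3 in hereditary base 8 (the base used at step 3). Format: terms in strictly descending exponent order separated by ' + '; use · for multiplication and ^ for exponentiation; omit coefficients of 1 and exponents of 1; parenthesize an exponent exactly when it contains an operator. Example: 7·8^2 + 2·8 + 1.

6·8 + 5

[0] 26 ≡ 5^2 + 1 (base 5). Lift 6: 37. −1: 36.
[1] 36 ≡ 6^2 (base 6). Lift 7: 49. −1: 48.
[2] 48 ≡ 6·7 + 6 (base 7). Lift 8: 54. −1: 53.
[3] 53 ≡ 6·8 + 5 (base 8). Lift 9: 59. −1: 58.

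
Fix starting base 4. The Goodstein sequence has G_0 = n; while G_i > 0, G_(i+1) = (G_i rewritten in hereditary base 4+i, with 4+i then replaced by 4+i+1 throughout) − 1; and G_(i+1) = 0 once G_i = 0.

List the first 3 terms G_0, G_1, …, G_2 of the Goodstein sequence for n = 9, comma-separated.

9 —HB4→ 2·4 + 1 —bump→ 2·5 + 1 = 11 —(−1)→ 10
10 —HB5→ 2·5 —bump→ 2·6 = 12 —(−1)→ 11

9, 10, 11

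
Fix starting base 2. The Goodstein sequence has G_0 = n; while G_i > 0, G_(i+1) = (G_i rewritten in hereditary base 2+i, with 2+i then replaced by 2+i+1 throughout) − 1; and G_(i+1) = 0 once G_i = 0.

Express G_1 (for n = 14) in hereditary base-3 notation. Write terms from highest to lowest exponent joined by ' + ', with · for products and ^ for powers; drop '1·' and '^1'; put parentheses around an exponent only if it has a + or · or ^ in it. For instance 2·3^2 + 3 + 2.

(0) 14|_2 = 2^(2 + 1) + 2^2 + 2 ↦ 3^(3 + 1) + 3^3 + 3|_3 = 111 ⇒ 110
(1) 110|_3 = 3^(3 + 1) + 3^3 + 2 ↦ 4^(4 + 1) + 4^4 + 2|_4 = 1282 ⇒ 1281

3^(3 + 1) + 3^3 + 2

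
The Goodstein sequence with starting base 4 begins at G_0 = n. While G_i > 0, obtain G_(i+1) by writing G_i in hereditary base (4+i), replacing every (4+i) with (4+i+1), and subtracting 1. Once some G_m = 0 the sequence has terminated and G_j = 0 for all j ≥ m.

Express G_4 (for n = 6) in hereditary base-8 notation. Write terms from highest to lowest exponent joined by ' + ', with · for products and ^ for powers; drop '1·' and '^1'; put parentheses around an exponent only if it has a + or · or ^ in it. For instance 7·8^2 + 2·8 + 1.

5

G_0 = 6. HB_4(6) = 4 + 2. Bump = 7. G_1 = 6.
G_1 = 6. HB_5(6) = 5 + 1. Bump = 7. G_2 = 6.
G_2 = 6. HB_6(6) = 6. Bump = 7. G_3 = 6.
G_3 = 6. HB_7(6) = 6. Bump = 6. G_4 = 5.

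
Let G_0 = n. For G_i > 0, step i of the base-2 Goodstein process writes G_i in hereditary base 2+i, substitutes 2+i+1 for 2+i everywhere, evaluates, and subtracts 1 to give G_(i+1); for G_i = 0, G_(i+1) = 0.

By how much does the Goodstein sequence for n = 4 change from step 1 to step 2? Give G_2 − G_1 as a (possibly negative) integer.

base 2: 4 = 2^2; at 3: 3^3 = 27; next = 26
base 3: 26 = 2·3^2 + 2·3 + 2; at 4: 2·4^2 + 2·4 + 2 = 42; next = 41

15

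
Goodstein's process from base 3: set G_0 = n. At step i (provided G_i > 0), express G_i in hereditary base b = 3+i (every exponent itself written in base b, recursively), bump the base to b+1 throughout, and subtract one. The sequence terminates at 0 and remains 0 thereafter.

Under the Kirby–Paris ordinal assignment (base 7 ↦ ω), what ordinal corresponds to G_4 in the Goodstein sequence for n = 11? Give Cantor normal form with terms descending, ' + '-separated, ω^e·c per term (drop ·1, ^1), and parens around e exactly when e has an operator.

G_0 = 11. HB_3(11) = 3^2 + 2. Bump = 18. G_1 = 17.
G_1 = 17. HB_4(17) = 4^2 + 1. Bump = 26. G_2 = 25.
G_2 = 25. HB_5(25) = 5^2. Bump = 36. G_3 = 35.
G_3 = 35. HB_6(35) = 5·6 + 5. Bump = 40. G_4 = 39.
G_4 = 39. HB_7(39) = 5·7 + 4. Bump = 44. G_5 = 43.

ω·5 + 4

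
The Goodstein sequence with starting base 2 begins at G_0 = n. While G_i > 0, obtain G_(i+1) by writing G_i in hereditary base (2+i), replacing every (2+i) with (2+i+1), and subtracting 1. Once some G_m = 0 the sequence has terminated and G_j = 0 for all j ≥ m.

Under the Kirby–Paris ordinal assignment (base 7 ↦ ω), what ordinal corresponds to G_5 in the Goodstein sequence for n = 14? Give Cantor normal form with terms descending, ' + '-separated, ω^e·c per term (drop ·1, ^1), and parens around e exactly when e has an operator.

G_0 = 14. HB_2(14) = 2^(2 + 1) + 2^2 + 2. Bump = 111. G_1 = 110.
G_1 = 110. HB_3(110) = 3^(3 + 1) + 3^3 + 2. Bump = 1282. G_2 = 1281.
G_2 = 1281. HB_4(1281) = 4^(4 + 1) + 4^4 + 1. Bump = 18751. G_3 = 18750.
G_3 = 18750. HB_5(18750) = 5^(5 + 1) + 5^5. Bump = 326592. G_4 = 326591.
G_4 = 326591. HB_6(326591) = 6^(6 + 1) + 5·6^5 + 5·6^4 + 5·6^3 + 5·6^2 + 5·6 + 5. Bump = 5862841. G_5 = 5862840.
G_5 = 5862840. HB_7(5862840) = 7^(7 + 1) + 5·7^5 + 5·7^4 + 5·7^3 + 5·7^2 + 5·7 + 4. Bump = 134404972. G_6 = 134404971.

ω^(ω + 1) + ω^5·5 + ω^4·5 + ω^3·5 + ω^2·5 + ω·5 + 4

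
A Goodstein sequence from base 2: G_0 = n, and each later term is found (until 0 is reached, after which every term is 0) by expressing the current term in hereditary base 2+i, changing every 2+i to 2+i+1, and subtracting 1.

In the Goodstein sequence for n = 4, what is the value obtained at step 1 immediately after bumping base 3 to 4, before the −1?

42

[0] 4 ≡ 2^2 (base 2). Lift 3: 27. −1: 26.
[1] 26 ≡ 2·3^2 + 2·3 + 2 (base 3). Lift 4: 42. −1: 41.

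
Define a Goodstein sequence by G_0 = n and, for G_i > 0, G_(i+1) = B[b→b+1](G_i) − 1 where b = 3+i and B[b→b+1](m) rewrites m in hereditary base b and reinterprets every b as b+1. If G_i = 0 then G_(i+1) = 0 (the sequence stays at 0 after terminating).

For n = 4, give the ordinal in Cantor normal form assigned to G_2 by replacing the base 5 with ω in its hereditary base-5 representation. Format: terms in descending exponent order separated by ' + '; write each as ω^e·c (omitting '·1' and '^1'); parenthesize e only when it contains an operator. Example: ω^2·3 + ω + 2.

G_0 = 4. HB_3(4) = 3 + 1. Bump = 5. G_1 = 4.
G_1 = 4. HB_4(4) = 4. Bump = 5. G_2 = 4.
G_2 = 4. HB_5(4) = 4. Bump = 4. G_3 = 3.

4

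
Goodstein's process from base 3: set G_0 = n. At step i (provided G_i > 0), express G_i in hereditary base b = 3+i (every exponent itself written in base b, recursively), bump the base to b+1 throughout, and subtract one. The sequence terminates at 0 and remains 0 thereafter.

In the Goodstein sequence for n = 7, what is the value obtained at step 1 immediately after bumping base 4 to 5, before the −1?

10

G_0 = 7. HB_3(7) = 2·3 + 1. Bump = 9. G_1 = 8.
G_1 = 8. HB_4(8) = 2·4. Bump = 10. G_2 = 9.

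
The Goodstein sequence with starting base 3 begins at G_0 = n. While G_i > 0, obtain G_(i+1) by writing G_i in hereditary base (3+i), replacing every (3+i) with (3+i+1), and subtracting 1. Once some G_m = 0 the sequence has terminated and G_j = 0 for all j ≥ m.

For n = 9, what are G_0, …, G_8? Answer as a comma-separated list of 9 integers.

9, 15, 17, 19, 21, 23, 24, 25, 26

step 0: 9 = 3^2; sub 4 for 3: 4^2; = 16; G_1 = 16−1 = 15
step 1: 15 = 3·4 + 3; sub 5 for 4: 3·5 + 3; = 18; G_2 = 18−1 = 17
step 2: 17 = 3·5 + 2; sub 6 for 5: 3·6 + 2; = 20; G_3 = 20−1 = 19
step 3: 19 = 3·6 + 1; sub 7 for 6: 3·7 + 1; = 22; G_4 = 22−1 = 21
step 4: 21 = 3·7; sub 8 for 7: 3·8; = 24; G_5 = 24−1 = 23
step 5: 23 = 2·8 + 7; sub 9 for 8: 2·9 + 7; = 25; G_6 = 25−1 = 24
step 6: 24 = 2·9 + 6; sub 10 for 9: 2·10 + 6; = 26; G_7 = 26−1 = 25
step 7: 25 = 2·10 + 5; sub 11 for 10: 2·11 + 5; = 27; G_8 = 27−1 = 26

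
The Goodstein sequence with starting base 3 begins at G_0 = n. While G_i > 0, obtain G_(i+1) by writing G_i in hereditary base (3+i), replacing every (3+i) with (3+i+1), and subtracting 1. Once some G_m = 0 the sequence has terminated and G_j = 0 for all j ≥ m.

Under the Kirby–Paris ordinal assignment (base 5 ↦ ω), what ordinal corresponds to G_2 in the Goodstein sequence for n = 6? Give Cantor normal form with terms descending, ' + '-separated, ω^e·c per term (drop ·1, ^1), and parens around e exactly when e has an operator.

6 —HB3→ 2·3 —bump→ 2·4 = 8 —(−1)→ 7
7 —HB4→ 4 + 3 —bump→ 5 + 3 = 8 —(−1)→ 7
7 —HB5→ 5 + 2 —bump→ 6 + 2 = 8 —(−1)→ 7

ω + 2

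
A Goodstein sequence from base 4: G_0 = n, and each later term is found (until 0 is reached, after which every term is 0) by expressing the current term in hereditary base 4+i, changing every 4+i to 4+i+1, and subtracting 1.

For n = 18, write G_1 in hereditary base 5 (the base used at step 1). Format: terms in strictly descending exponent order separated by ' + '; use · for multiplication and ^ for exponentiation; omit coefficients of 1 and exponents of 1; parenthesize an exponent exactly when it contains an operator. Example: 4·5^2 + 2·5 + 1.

5^2 + 1

G_0 = 18. HB_4(18) = 4^2 + 2. Bump = 27. G_1 = 26.
G_1 = 26. HB_5(26) = 5^2 + 1. Bump = 37. G_2 = 36.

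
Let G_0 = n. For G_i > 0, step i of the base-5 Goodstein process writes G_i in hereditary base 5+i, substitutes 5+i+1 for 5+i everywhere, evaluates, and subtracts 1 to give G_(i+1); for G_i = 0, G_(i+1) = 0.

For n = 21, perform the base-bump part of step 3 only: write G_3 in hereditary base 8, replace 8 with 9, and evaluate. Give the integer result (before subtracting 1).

G_0 = 21. HB_5(21) = 4·5 + 1. Bump = 25. G_1 = 24.
G_1 = 24. HB_6(24) = 4·6. Bump = 28. G_2 = 27.
G_2 = 27. HB_7(27) = 3·7 + 6. Bump = 30. G_3 = 29.
G_3 = 29. HB_8(29) = 3·8 + 5. Bump = 32. G_4 = 31.

32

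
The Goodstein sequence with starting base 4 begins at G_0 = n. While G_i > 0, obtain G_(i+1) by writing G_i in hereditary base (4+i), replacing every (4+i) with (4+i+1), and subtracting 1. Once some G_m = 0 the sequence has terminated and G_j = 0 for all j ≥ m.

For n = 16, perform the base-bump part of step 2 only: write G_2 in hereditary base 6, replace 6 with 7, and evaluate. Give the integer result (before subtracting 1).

G_0 = 16. HB_4(16) = 4^2. Bump = 25. G_1 = 24.
G_1 = 24. HB_5(24) = 4·5 + 4. Bump = 28. G_2 = 27.
G_2 = 27. HB_6(27) = 4·6 + 3. Bump = 31. G_3 = 30.

31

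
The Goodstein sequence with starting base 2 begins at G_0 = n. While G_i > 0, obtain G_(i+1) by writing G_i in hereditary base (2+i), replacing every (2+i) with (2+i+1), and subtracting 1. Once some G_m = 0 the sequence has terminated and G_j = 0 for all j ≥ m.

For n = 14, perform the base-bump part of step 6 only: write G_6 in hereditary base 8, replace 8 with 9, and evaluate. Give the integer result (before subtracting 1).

[0] 14 ≡ 2^(2 + 1) + 2^2 + 2 (base 2). Lift 3: 111. −1: 110.
[1] 110 ≡ 3^(3 + 1) + 3^3 + 2 (base 3). Lift 4: 1282. −1: 1281.
[2] 1281 ≡ 4^(4 + 1) + 4^4 + 1 (base 4). Lift 5: 18751. −1: 18750.
[3] 18750 ≡ 5^(5 + 1) + 5^5 (base 5). Lift 6: 326592. −1: 326591.
[4] 326591 ≡ 6^(6 + 1) + 5·6^5 + 5·6^4 + 5·6^3 + 5·6^2 + 5·6 + 5 (base 6). Lift 7: 5862841. −1: 5862840.
[5] 5862840 ≡ 7^(7 + 1) + 5·7^5 + 5·7^4 + 5·7^3 + 5·7^2 + 5·7 + 4 (base 7). Lift 8: 134404972. −1: 134404971.

3487116549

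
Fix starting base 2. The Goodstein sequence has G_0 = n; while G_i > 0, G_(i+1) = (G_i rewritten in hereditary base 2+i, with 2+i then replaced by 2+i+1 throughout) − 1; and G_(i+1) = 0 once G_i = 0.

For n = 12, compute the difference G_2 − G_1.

i=0: 12 = 2^(2 + 1) + 2^2 (b=2); 2→3: 3^(3 + 1) + 3^3 = 108; 108−1 = 107
i=1: 107 = 3^(3 + 1) + 2·3^2 + 2·3 + 2 (b=3); 3→4: 4^(4 + 1) + 2·4^2 + 2·4 + 2 = 1066; 1066−1 = 1065

958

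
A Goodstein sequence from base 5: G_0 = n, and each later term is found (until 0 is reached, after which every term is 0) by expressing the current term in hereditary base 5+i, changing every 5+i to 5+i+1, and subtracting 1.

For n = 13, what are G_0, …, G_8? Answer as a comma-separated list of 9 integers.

13, 14, 15, 16, 17, 17, 17, 17, 17

step 0: 13 = 2·5 + 3; sub 6 for 5: 2·6 + 3; = 15; G_1 = 15−1 = 14
step 1: 14 = 2·6 + 2; sub 7 for 6: 2·7 + 2; = 16; G_2 = 16−1 = 15
step 2: 15 = 2·7 + 1; sub 8 for 7: 2·8 + 1; = 17; G_3 = 17−1 = 16
step 3: 16 = 2·8; sub 9 for 8: 2·9; = 18; G_4 = 18−1 = 17
step 4: 17 = 9 + 8; sub 10 for 9: 10 + 8; = 18; G_5 = 18−1 = 17
step 5: 17 = 10 + 7; sub 11 for 10: 11 + 7; = 18; G_6 = 18−1 = 17
step 6: 17 = 11 + 6; sub 12 for 11: 12 + 6; = 18; G_7 = 18−1 = 17
step 7: 17 = 12 + 5; sub 13 for 12: 13 + 5; = 18; G_8 = 18−1 = 17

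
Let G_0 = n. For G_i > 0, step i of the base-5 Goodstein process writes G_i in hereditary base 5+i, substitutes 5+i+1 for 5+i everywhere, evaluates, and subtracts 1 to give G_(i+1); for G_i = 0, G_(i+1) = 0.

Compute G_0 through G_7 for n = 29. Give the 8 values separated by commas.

29 —HB5→ 5^2 + 4 —bump→ 6^2 + 4 = 40 —(−1)→ 39
39 —HB6→ 6^2 + 3 —bump→ 7^2 + 3 = 52 —(−1)→ 51
51 —HB7→ 7^2 + 2 —bump→ 8^2 + 2 = 66 —(−1)→ 65
65 —HB8→ 8^2 + 1 —bump→ 9^2 + 1 = 82 —(−1)→ 81
81 —HB9→ 9^2 —bump→ 10^2 = 100 —(−1)→ 99
99 —HB10→ 9·10 + 9 —bump→ 9·11 + 9 = 108 —(−1)→ 107
107 —HB11→ 9·11 + 8 —bump→ 9·12 + 8 = 116 —(−1)→ 115

29, 39, 51, 65, 81, 99, 107, 115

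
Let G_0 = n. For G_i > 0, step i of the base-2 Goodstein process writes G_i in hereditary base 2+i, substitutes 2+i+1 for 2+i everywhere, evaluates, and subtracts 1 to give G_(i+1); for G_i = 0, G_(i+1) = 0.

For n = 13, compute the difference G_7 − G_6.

base 2: 13 = 2^(2 + 1) + 2^2 + 1; at 3: 3^(3 + 1) + 3^3 + 1 = 109; next = 108
base 3: 108 = 3^(3 + 1) + 3^3; at 4: 4^(4 + 1) + 4^4 = 1280; next = 1279
base 4: 1279 = 4^(4 + 1) + 3·4^3 + 3·4^2 + 3·4 + 3; at 5: 5^(5 + 1) + 3·5^3 + 3·5^2 + 3·5 + 3 = 16093; next = 16092
base 5: 16092 = 5^(5 + 1) + 3·5^3 + 3·5^2 + 3·5 + 2; at 6: 6^(6 + 1) + 3·6^3 + 3·6^2 + 3·6 + 2 = 280712; next = 280711
base 6: 280711 = 6^(6 + 1) + 3·6^3 + 3·6^2 + 3·6 + 1; at 7: 7^(7 + 1) + 3·7^3 + 3·7^2 + 3·7 + 1 = 5765999; next = 5765998
base 7: 5765998 = 7^(7 + 1) + 3·7^3 + 3·7^2 + 3·7; at 8: 8^(8 + 1) + 3·8^3 + 3·8^2 + 3·8 = 134219480; next = 134219479
base 8: 134219479 = 8^(8 + 1) + 3·8^3 + 3·8^2 + 2·8 + 7; at 9: 9^(9 + 1) + 3·9^3 + 3·9^2 + 2·9 + 7 = 3486786856; next = 3486786855

3352567376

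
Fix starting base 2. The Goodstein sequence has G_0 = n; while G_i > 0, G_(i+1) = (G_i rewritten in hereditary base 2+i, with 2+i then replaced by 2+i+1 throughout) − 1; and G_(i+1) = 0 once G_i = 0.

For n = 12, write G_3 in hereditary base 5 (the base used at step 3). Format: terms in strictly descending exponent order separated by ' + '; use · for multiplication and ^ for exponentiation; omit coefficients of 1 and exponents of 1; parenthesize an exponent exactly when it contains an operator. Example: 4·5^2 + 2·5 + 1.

5^(5 + 1) + 2·5^2 + 2·5

i=0: 12 = 2^(2 + 1) + 2^2 (b=2); 2→3: 3^(3 + 1) + 3^3 = 108; 108−1 = 107
i=1: 107 = 3^(3 + 1) + 2·3^2 + 2·3 + 2 (b=3); 3→4: 4^(4 + 1) + 2·4^2 + 2·4 + 2 = 1066; 1066−1 = 1065
i=2: 1065 = 4^(4 + 1) + 2·4^2 + 2·4 + 1 (b=4); 4→5: 5^(5 + 1) + 2·5^2 + 2·5 + 1 = 15686; 15686−1 = 15685
i=3: 15685 = 5^(5 + 1) + 2·5^2 + 2·5 (b=5); 5→6: 6^(6 + 1) + 2·6^2 + 2·6 = 280020; 280020−1 = 280019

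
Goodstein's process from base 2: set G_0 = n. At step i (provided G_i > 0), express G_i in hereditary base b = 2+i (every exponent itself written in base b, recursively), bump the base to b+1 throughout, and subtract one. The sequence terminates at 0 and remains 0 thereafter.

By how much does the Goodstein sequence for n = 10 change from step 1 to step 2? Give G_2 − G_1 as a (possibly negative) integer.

10 —HB2→ 2^(2 + 1) + 2 —bump→ 3^(3 + 1) + 3 = 84 —(−1)→ 83
83 —HB3→ 3^(3 + 1) + 2 —bump→ 4^(4 + 1) + 2 = 1026 —(−1)→ 1025

942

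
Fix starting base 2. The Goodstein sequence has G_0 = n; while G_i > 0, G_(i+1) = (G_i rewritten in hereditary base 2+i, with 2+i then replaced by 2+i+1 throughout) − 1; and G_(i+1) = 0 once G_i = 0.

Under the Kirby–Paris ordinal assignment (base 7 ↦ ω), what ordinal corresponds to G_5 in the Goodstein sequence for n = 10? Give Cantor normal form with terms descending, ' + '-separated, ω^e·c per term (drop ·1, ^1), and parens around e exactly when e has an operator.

step 0: 10 = 2^(2 + 1) + 2; sub 3 for 2: 3^(3 + 1) + 3; = 84; G_1 = 84−1 = 83
step 1: 83 = 3^(3 + 1) + 2; sub 4 for 3: 4^(4 + 1) + 2; = 1026; G_2 = 1026−1 = 1025
step 2: 1025 = 4^(4 + 1) + 1; sub 5 for 4: 5^(5 + 1) + 1; = 15626; G_3 = 15626−1 = 15625
step 3: 15625 = 5^(5 + 1); sub 6 for 5: 6^(6 + 1); = 279936; G_4 = 279936−1 = 279935
step 4: 279935 = 5·6^6 + 5·6^5 + 5·6^4 + 5·6^3 + 5·6^2 + 5·6 + 5; sub 7 for 6: 5·7^7 + 5·7^5 + 5·7^4 + 5·7^3 + 5·7^2 + 5·7 + 5; = 4215755; G_5 = 4215755−1 = 4215754
step 5: 4215754 = 5·7^7 + 5·7^5 + 5·7^4 + 5·7^3 + 5·7^2 + 5·7 + 4; sub 8 for 7: 5·8^8 + 5·8^5 + 5·8^4 + 5·8^3 + 5·8^2 + 5·8 + 4; = 84073324; G_6 = 84073324−1 = 84073323

ω^ω·5 + ω^5·5 + ω^4·5 + ω^3·5 + ω^2·5 + ω·5 + 4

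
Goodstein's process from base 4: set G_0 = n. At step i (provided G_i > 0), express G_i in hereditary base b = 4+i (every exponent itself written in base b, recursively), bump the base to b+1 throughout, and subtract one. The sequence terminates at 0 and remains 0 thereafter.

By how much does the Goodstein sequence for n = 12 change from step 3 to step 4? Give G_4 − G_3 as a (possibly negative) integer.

G_0 = 12. HB_4(12) = 3·4. Bump = 15. G_1 = 14.
G_1 = 14. HB_5(14) = 2·5 + 4. Bump = 16. G_2 = 15.
G_2 = 15. HB_6(15) = 2·6 + 3. Bump = 17. G_3 = 16.
G_3 = 16. HB_7(16) = 2·7 + 2. Bump = 18. G_4 = 17.

1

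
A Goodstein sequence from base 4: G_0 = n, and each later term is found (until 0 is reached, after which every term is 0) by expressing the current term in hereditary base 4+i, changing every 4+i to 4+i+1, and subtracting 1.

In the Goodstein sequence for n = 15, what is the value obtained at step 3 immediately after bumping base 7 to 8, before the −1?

24

15 —HB4→ 3·4 + 3 —bump→ 3·5 + 3 = 18 —(−1)→ 17
17 —HB5→ 3·5 + 2 —bump→ 3·6 + 2 = 20 —(−1)→ 19
19 —HB6→ 3·6 + 1 —bump→ 3·7 + 1 = 22 —(−1)→ 21
21 —HB7→ 3·7 —bump→ 3·8 = 24 —(−1)→ 23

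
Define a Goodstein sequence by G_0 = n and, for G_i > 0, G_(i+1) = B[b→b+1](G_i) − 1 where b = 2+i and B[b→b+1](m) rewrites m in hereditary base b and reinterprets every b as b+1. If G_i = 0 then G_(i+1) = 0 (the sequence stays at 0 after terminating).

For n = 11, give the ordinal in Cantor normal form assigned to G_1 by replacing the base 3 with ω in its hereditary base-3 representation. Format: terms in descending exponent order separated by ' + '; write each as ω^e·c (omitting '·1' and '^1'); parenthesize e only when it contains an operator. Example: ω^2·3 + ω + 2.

G_0=11  [base 2] 2^(2 + 1) + 2 + 1  →[2↦3]→  3^(3 + 1) + 3 + 1 = 85  −1 ⇒ G_1=84
G_1=84  [base 3] 3^(3 + 1) + 3  →[3↦4]→  4^(4 + 1) + 4 = 1028  −1 ⇒ G_2=1027

ω^(ω + 1) + ω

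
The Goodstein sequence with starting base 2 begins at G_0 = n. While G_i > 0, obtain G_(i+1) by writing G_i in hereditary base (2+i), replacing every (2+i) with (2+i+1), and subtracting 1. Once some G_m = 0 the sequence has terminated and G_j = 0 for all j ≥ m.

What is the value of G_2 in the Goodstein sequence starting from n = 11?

1027

11 —HB2→ 2^(2 + 1) + 2 + 1 —bump→ 3^(3 + 1) + 3 + 1 = 85 —(−1)→ 84
84 —HB3→ 3^(3 + 1) + 3 —bump→ 4^(4 + 1) + 4 = 1028 —(−1)→ 1027
1027 —HB4→ 4^(4 + 1) + 3 —bump→ 5^(5 + 1) + 3 = 15628 —(−1)→ 15627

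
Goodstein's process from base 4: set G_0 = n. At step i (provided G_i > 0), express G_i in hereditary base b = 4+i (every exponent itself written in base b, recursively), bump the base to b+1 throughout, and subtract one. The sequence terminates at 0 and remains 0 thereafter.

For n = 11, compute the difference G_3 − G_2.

i=0: 11 = 2·4 + 3 (b=4); 4→5: 2·5 + 3 = 13; 13−1 = 12
i=1: 12 = 2·5 + 2 (b=5); 5→6: 2·6 + 2 = 14; 14−1 = 13
i=2: 13 = 2·6 + 1 (b=6); 6→7: 2·7 + 1 = 15; 15−1 = 14

1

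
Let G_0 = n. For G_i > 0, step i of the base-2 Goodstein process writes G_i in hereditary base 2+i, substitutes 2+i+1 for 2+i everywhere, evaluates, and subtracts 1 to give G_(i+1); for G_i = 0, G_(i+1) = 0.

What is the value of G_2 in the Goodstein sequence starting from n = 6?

257

G_0 = 6. HB_2(6) = 2^2 + 2. Bump = 30. G_1 = 29.
G_1 = 29. HB_3(29) = 3^3 + 2. Bump = 258. G_2 = 257.
G_2 = 257. HB_4(257) = 4^4 + 1. Bump = 3126. G_3 = 3125.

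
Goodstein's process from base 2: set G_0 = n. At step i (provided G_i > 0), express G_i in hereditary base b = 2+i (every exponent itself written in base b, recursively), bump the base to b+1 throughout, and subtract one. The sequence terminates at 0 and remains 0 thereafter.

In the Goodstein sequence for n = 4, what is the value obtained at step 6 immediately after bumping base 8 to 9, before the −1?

[0] 4 ≡ 2^2 (base 2). Lift 3: 27. −1: 26.
[1] 26 ≡ 2·3^2 + 2·3 + 2 (base 3). Lift 4: 42. −1: 41.
[2] 41 ≡ 2·4^2 + 2·4 + 1 (base 4). Lift 5: 61. −1: 60.
[3] 60 ≡ 2·5^2 + 2·5 (base 5). Lift 6: 84. −1: 83.
[4] 83 ≡ 2·6^2 + 6 + 5 (base 6). Lift 7: 110. −1: 109.
[5] 109 ≡ 2·7^2 + 7 + 4 (base 7). Lift 8: 140. −1: 139.
[6] 139 ≡ 2·8^2 + 8 + 3 (base 8). Lift 9: 174. −1: 173.

174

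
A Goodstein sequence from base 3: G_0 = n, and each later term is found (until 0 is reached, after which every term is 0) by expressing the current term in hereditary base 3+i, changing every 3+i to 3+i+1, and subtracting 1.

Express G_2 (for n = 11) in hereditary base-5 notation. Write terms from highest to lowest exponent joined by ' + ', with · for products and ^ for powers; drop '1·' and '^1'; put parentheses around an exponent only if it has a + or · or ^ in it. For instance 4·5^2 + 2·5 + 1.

5^2

[0] 11 ≡ 3^2 + 2 (base 3). Lift 4: 18. −1: 17.
[1] 17 ≡ 4^2 + 1 (base 4). Lift 5: 26. −1: 25.
[2] 25 ≡ 5^2 (base 5). Lift 6: 36. −1: 35.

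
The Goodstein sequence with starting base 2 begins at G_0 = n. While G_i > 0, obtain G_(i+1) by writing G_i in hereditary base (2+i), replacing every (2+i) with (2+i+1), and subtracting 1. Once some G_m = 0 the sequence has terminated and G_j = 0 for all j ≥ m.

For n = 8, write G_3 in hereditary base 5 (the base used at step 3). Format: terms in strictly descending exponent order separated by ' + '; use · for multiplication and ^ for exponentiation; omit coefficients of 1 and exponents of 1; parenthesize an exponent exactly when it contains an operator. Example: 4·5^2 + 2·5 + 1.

base 2: 8 = 2^(2 + 1); at 3: 3^(3 + 1) = 81; next = 80
base 3: 80 = 2·3^3 + 2·3^2 + 2·3 + 2; at 4: 2·4^4 + 2·4^2 + 2·4 + 2 = 554; next = 553
base 4: 553 = 2·4^4 + 2·4^2 + 2·4 + 1; at 5: 2·5^5 + 2·5^2 + 2·5 + 1 = 6311; next = 6310
base 5: 6310 = 2·5^5 + 2·5^2 + 2·5; at 6: 2·6^6 + 2·6^2 + 2·6 = 93396; next = 93395

2·5^5 + 2·5^2 + 2·5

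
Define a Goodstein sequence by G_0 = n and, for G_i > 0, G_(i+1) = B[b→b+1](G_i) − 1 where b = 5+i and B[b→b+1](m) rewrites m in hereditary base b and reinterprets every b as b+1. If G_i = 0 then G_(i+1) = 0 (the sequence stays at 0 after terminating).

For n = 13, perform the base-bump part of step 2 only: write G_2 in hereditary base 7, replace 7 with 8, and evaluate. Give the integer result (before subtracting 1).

13 —HB5→ 2·5 + 3 —bump→ 2·6 + 3 = 15 —(−1)→ 14
14 —HB6→ 2·6 + 2 —bump→ 2·7 + 2 = 16 —(−1)→ 15
15 —HB7→ 2·7 + 1 —bump→ 2·8 + 1 = 17 —(−1)→ 16

17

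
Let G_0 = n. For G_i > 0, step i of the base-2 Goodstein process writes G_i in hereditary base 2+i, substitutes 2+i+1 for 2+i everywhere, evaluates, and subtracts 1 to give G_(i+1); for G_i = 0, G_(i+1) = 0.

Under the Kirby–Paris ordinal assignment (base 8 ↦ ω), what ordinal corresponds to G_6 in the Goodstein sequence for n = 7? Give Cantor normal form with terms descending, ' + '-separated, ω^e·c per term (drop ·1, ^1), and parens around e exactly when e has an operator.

ω^7·7 + ω^6·7 + ω^5·7 + ω^4·7 + ω^3·7 + ω^2·7 + ω·7 + 7

step 0: 7 = 2^2 + 2 + 1; sub 3 for 2: 3^3 + 3 + 1; = 31; G_1 = 31−1 = 30
step 1: 30 = 3^3 + 3; sub 4 for 3: 4^4 + 4; = 260; G_2 = 260−1 = 259
step 2: 259 = 4^4 + 3; sub 5 for 4: 5^5 + 3; = 3128; G_3 = 3128−1 = 3127
step 3: 3127 = 5^5 + 2; sub 6 for 5: 6^6 + 2; = 46658; G_4 = 46658−1 = 46657
step 4: 46657 = 6^6 + 1; sub 7 for 6: 7^7 + 1; = 823544; G_5 = 823544−1 = 823543
step 5: 823543 = 7^7; sub 8 for 7: 8^8; = 16777216; G_6 = 16777216−1 = 16777215
step 6: 16777215 = 7·8^7 + 7·8^6 + 7·8^5 + 7·8^4 + 7·8^3 + 7·8^2 + 7·8 + 7; sub 9 for 8: 7·9^7 + 7·9^6 + 7·9^5 + 7·9^4 + 7·9^3 + 7·9^2 + 7·9 + 7; = 37665880; G_7 = 37665880−1 = 37665879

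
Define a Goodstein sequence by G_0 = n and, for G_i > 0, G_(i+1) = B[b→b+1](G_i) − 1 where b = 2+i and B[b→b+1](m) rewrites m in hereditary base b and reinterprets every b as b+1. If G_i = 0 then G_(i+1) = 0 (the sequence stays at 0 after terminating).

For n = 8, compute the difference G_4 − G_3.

8 —HB2→ 2^(2 + 1) —bump→ 3^(3 + 1) = 81 —(−1)→ 80
80 —HB3→ 2·3^3 + 2·3^2 + 2·3 + 2 —bump→ 2·4^4 + 2·4^2 + 2·4 + 2 = 554 —(−1)→ 553
553 —HB4→ 2·4^4 + 2·4^2 + 2·4 + 1 —bump→ 2·5^5 + 2·5^2 + 2·5 + 1 = 6311 —(−1)→ 6310
6310 —HB5→ 2·5^5 + 2·5^2 + 2·5 —bump→ 2·6^6 + 2·6^2 + 2·6 = 93396 —(−1)→ 93395

87085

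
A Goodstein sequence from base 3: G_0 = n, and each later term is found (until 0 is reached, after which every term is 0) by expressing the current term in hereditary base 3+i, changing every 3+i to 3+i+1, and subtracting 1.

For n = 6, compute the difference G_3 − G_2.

(0) 6|_3 = 2·3 ↦ 2·4|_4 = 8 ⇒ 7
(1) 7|_4 = 4 + 3 ↦ 5 + 3|_5 = 8 ⇒ 7
(2) 7|_5 = 5 + 2 ↦ 6 + 2|_6 = 8 ⇒ 7

0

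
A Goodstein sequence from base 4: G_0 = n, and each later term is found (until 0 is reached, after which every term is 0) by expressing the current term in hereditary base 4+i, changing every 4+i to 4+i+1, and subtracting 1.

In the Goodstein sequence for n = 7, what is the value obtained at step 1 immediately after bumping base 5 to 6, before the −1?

base 4: 7 = 4 + 3; at 5: 5 + 3 = 8; next = 7
base 5: 7 = 5 + 2; at 6: 6 + 2 = 8; next = 7

8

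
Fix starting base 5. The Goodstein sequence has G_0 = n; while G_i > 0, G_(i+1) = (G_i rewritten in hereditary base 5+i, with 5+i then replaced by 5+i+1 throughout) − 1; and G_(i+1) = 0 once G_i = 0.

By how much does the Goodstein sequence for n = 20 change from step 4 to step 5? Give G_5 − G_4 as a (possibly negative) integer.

2

(0) 20|_5 = 4·5 ↦ 4·6|_6 = 24 ⇒ 23
(1) 23|_6 = 3·6 + 5 ↦ 3·7 + 5|_7 = 26 ⇒ 25
(2) 25|_7 = 3·7 + 4 ↦ 3·8 + 4|_8 = 28 ⇒ 27
(3) 27|_8 = 3·8 + 3 ↦ 3·9 + 3|_9 = 30 ⇒ 29
(4) 29|_9 = 3·9 + 2 ↦ 3·10 + 2|_10 = 32 ⇒ 31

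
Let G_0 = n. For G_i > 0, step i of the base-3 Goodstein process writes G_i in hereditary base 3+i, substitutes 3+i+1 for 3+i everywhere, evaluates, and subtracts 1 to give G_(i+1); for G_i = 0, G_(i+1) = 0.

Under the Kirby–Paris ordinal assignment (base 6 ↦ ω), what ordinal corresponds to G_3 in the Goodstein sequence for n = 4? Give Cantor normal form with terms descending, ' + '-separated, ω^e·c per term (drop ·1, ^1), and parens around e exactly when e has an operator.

base 3: 4 = 3 + 1; at 4: 4 + 1 = 5; next = 4
base 4: 4 = 4; at 5: 5 = 5; next = 4
base 5: 4 = 4; at 6: 4 = 4; next = 3
base 6: 3 = 3; at 7: 3 = 3; next = 2

3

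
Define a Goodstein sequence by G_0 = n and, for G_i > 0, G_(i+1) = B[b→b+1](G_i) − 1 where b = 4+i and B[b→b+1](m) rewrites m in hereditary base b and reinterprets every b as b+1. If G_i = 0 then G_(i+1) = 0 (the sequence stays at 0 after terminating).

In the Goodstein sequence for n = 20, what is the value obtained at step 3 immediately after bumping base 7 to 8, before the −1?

i=0: 20 = 4^2 + 4 (b=4); 4→5: 5^2 + 5 = 30; 30−1 = 29
i=1: 29 = 5^2 + 4 (b=5); 5→6: 6^2 + 4 = 40; 40−1 = 39
i=2: 39 = 6^2 + 3 (b=6); 6→7: 7^2 + 3 = 52; 52−1 = 51
i=3: 51 = 7^2 + 2 (b=7); 7→8: 8^2 + 2 = 66; 66−1 = 65

66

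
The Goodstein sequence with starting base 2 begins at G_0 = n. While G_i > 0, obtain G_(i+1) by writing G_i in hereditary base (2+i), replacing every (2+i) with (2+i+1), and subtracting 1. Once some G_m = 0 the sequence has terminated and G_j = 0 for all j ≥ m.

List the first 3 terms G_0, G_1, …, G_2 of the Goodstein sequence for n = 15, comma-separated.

[0] 15 ≡ 2^(2 + 1) + 2^2 + 2 + 1 (base 2). Lift 3: 112. −1: 111.
[1] 111 ≡ 3^(3 + 1) + 3^3 + 3 (base 3). Lift 4: 1284. −1: 1283.

15, 111, 1283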